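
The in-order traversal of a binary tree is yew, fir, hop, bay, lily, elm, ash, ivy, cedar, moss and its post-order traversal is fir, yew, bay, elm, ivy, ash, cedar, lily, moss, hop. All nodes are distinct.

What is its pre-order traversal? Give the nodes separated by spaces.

The last element of post-order is the root; it splits in-order into left and right subtrees.
Root hop: left subtree has 2 nodes {yew, fir}, right has 7 {bay, lily, elm, ash, ivy, cedar, moss}.
  Root yew: left subtree has 0 nodes { }, right has 1 {fir}.
  Root moss: left subtree has 6 nodes {bay, lily, elm, ash, ivy, cedar}, right has 0 { }.
    Root lily: left subtree has 1 node {bay}, right has 4 {elm, ash, ivy, cedar}.
      Root cedar: left subtree has 3 nodes {elm, ash, ivy}, right has 0 { }.
        Root ash: left subtree has 1 node {elm}, right has 1 {ivy}.

hop yew fir moss lily bay cedar ash elm ivy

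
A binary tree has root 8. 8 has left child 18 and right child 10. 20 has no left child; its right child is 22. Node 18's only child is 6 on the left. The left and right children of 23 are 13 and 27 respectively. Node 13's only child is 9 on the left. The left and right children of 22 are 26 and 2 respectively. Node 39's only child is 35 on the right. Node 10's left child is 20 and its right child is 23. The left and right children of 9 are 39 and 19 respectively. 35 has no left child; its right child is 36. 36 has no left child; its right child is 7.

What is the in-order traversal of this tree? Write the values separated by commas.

6, 18, 8, 20, 26, 22, 2, 10, 39, 35, 36, 7, 9, 19, 13, 23, 27

In-order visits the left subtree, then the node, then the right subtree.
At 8: go left to 18.
  At 18: go left to 6.
    6 is a leaf — visit 6.
  Visit 18.
  At 18: no right child.
Visit 8.
At 8: go right to 10.
  At 10: go left to 20.
    At 20: no left child.
    Visit 20.
    At 20: go right to 22.
      At 22: go left to 26.
        26 is a leaf — visit 26.
      Visit 22.
      At 22: go right to 2.
        2 is a leaf — visit 2.
  Visit 10.
  At 10: go right to 23.
    At 23: go left to 13.
      At 13: go left to 9.
        At 9: go left to 39.
          At 39: no left child.
          Visit 39.
          At 39: go right to 35.
            At 35: no left child.
            Visit 35.
            At 35: go right to 36.
              At 36: no left child.
              Visit 36.
              At 36: go right to 7.
                7 is a leaf — visit 7.
        Visit 9.
        At 9: go right to 19.
          19 is a leaf — visit 19.
      Visit 13.
      At 13: no right child.
    Visit 23.
    At 23: go right to 27.
      27 is a leaf — visit 27.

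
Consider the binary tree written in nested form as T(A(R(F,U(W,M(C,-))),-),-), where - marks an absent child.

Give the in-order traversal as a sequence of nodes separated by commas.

In-order visits the left subtree, then the node, then the right subtree.
At T: go left to A.
  At A: go left to R.
    At R: go left to F.
      F is a leaf — visit F.
    Visit R.
    At R: go right to U.
      At U: go left to W.
        W is a leaf — visit W.
      Visit U.
      At U: go right to M.
        At M: go left to C.
          C is a leaf — visit C.
        Visit M.
        At M: no right child.
  Visit A.
  At A: no right child.
Visit T.
At T: no right child.

F, R, W, U, C, M, A, T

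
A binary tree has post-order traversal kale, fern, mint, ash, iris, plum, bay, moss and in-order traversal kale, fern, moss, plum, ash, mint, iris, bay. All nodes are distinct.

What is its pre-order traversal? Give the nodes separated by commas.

The last element of post-order is the root; it splits in-order into left and right subtrees.
Root moss: left subtree has 2 nodes {kale, fern}, right has 5 {plum, ash, mint, iris, bay}.
  Root fern: left subtree has 1 node {kale}, right has 0 { }.
  Root bay: left subtree has 4 nodes {plum, ash, mint, iris}, right has 0 { }.
    Root plum: left subtree has 0 nodes { }, right has 3 {ash, mint, iris}.
      Root iris: left subtree has 2 nodes {ash, mint}, right has 0 { }.
        Root ash: left subtree has 0 nodes { }, right has 1 {mint}.

moss, fern, kale, bay, plum, iris, ash, mint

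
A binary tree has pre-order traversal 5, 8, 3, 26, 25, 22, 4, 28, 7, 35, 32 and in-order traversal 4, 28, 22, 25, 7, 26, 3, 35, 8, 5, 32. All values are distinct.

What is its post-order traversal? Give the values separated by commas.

28, 4, 22, 7, 25, 26, 35, 3, 8, 32, 5

The first element of pre-order is the root; it splits in-order into left and right subtrees.
Root 5: left subtree has 9 nodes {4, 28, 22, 25, 7, 26, 3, 35, 8}, right has 1 {32}.
  Root 8: left subtree has 8 nodes {4, 28, 22, 25, 7, 26, 3, 35}, right has 0 { }.
    Root 3: left subtree has 6 nodes {4, 28, 22, 25, 7, 26}, right has 1 {35}.
      Root 26: left subtree has 5 nodes {4, 28, 22, 25, 7}, right has 0 { }.
        Root 25: left subtree has 3 nodes {4, 28, 22}, right has 1 {7}.
          Root 22: left subtree has 2 nodes {4, 28}, right has 0 { }.
            Root 4: left subtree has 0 nodes { }, right has 1 {28}.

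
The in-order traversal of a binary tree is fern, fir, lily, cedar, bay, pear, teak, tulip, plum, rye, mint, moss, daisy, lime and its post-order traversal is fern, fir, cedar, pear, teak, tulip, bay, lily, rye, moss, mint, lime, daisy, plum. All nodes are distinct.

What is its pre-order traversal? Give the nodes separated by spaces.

The last element of post-order is the root; it splits in-order into left and right subtrees.
Root plum: left subtree has 8 nodes {fern, fir, lily, cedar, bay, pear, teak, tulip}, right has 5 {rye, mint, moss, daisy, lime}.
  Root lily: left subtree has 2 nodes {fern, fir}, right has 5 {cedar, bay, pear, teak, tulip}.
    Root fir: left subtree has 1 node {fern}, right has 0 { }.
    Root bay: left subtree has 1 node {cedar}, right has 3 {pear, teak, tulip}.
      Root tulip: left subtree has 2 nodes {pear, teak}, right has 0 { }.
        Root teak: left subtree has 1 node {pear}, right has 0 { }.
  Root daisy: left subtree has 3 nodes {rye, mint, moss}, right has 1 {lime}.
    Root mint: left subtree has 1 node {rye}, right has 1 {moss}.

plum lily fir fern bay cedar tulip teak pear daisy mint rye moss lime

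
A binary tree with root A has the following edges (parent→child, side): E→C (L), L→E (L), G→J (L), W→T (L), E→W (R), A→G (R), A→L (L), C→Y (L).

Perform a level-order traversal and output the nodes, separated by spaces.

A L G E J C W Y T

Level-order visits nodes level by level from the root, left to right within each level.
Level 0: A
Level 1: L, G
Level 2: E, J
Level 3: C, W
Level 4: Y, T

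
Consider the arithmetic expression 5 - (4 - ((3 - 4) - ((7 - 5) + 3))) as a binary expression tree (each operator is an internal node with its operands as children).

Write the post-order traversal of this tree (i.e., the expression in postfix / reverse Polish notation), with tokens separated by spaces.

5 4 3 4 - 7 5 - 3 + - - -

Post-order on an expression tree gives postfix notation: for each operator, emit left operand, right operand, then the operator.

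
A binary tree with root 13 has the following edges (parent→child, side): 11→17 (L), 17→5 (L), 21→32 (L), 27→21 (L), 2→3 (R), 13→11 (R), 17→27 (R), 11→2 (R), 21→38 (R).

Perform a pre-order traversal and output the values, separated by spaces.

Pre-order visits the node, then its left subtree, then its right subtree.
Visit 13.
At 13: no left child.
At 13: go right to 11.
  Visit 11.
  At 11: go left to 17.
    Visit 17.
    At 17: go left to 5.
      5 is a leaf — visit 5.
    At 17: go right to 27.
      Visit 27.
      At 27: go left to 21.
        Visit 21.
        At 21: go left to 32.
          32 is a leaf — visit 32.
        At 21: go right to 38.
          38 is a leaf — visit 38.
      At 27: no right child.
  At 11: go right to 2.
    Visit 2.
    At 2: no left child.
    At 2: go right to 3.
      3 is a leaf — visit 3.

13 11 17 5 27 21 32 38 2 3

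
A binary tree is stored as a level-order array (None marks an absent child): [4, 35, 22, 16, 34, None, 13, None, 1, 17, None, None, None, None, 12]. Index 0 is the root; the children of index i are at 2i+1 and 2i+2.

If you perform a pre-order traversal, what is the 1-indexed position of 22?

7

Pre-order visits the node, then its left subtree, then its right subtree.
Visit 4.
At 4: go left to 35.
  Visit 35.
  At 35: go left to 16.
    Visit 16.
    At 16: no left child.
    At 16: go right to 1.
      1 is a leaf — visit 1.
  At 35: go right to 34.
    Visit 34.
    At 34: go left to 17.
      17 is a leaf — visit 17.
    At 34: no right child.
At 4: go right to 22.
  Visit 22.
  At 22: no left child.
  At 22: go right to 13.
    Visit 13.
    At 13: no left child.
    At 13: go right to 12.
      12 is a leaf — visit 12.
Full pre-order sequence: 4, 35, 16, 1, 34, 17, 22, 13, 12.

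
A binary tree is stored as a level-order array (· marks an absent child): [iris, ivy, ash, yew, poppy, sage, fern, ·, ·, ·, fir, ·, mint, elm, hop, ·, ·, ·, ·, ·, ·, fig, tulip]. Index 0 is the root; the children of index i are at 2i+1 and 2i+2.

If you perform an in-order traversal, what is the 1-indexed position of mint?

In-order visits the left subtree, then the node, then the right subtree.
At iris: go left to ivy.
  At ivy: go left to yew.
    yew is a leaf — visit yew.
  Visit ivy.
  At ivy: go right to poppy.
    At poppy: no left child.
    Visit poppy.
    At poppy: go right to fir.
      At fir: go left to fig.
        fig is a leaf — visit fig.
      Visit fir.
      At fir: go right to tulip.
        tulip is a leaf — visit tulip.
Visit iris.
At iris: go right to ash.
  At ash: go left to sage.
    At sage: no left child.
    Visit sage.
    At sage: go right to mint.
      mint is a leaf — visit mint.
  Visit ash.
  At ash: go right to fern.
    At fern: go left to elm.
      elm is a leaf — visit elm.
    Visit fern.
    At fern: go right to hop.
      hop is a leaf — visit hop.
Full in-order sequence: yew, ivy, poppy, fig, fir, tulip, iris, sage, mint, ash, elm, fern, hop.

9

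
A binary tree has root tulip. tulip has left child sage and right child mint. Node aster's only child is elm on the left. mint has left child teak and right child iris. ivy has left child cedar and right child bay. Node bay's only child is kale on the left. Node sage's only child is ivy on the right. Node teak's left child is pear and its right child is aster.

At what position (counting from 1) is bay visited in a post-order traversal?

Post-order visits the left subtree, then the right subtree, then the node.
At tulip: go left to sage.
  At sage: no left child.
  At sage: go right to ivy.
    At ivy: go left to cedar.
      cedar is a leaf — visit cedar.
    At ivy: go right to bay.
      At bay: go left to kale.
        kale is a leaf — visit kale.
      At bay: no right child.
      Visit bay.
    Visit ivy.
  Visit sage.
At tulip: go right to mint.
  At mint: go left to teak.
    At teak: go left to pear.
      pear is a leaf — visit pear.
    At teak: go right to aster.
      At aster: go left to elm.
        elm is a leaf — visit elm.
      At aster: no right child.
      Visit aster.
    Visit teak.
  At mint: go right to iris.
    iris is a leaf — visit iris.
  Visit mint.
Visit tulip.
Full post-order sequence: cedar, kale, bay, ivy, sage, pear, elm, aster, teak, iris, mint, tulip.

3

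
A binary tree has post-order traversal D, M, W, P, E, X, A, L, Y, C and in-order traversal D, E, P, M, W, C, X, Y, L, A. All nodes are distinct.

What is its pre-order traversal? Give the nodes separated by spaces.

C E D P W M Y X L A

The last element of post-order is the root; it splits in-order into left and right subtrees.
Root C: left subtree has 5 nodes {D, E, P, M, W}, right has 4 {X, Y, L, A}.
  Root E: left subtree has 1 node {D}, right has 3 {P, M, W}.
    Root P: left subtree has 0 nodes { }, right has 2 {M, W}.
      Root W: left subtree has 1 node {M}, right has 0 { }.
  Root Y: left subtree has 1 node {X}, right has 2 {L, A}.
    Root L: left subtree has 0 nodes { }, right has 1 {A}.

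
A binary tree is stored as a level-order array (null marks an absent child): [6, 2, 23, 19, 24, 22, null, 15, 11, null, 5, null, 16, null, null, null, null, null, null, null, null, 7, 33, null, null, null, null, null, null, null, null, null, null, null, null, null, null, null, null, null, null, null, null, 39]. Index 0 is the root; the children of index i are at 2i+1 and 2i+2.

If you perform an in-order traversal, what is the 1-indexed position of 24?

5

In-order visits the left subtree, then the node, then the right subtree.
At 6: go left to 2.
  At 2: go left to 19.
    At 19: go left to 15.
      15 is a leaf — visit 15.
    Visit 19.
    At 19: go right to 11.
      11 is a leaf — visit 11.
  Visit 2.
  At 2: go right to 24.
    At 24: no left child.
    Visit 24.
    At 24: go right to 5.
      At 5: go left to 7.
        At 7: go left to 39.
          39 is a leaf — visit 39.
        Visit 7.
        At 7: no right child.
      Visit 5.
      At 5: go right to 33.
        33 is a leaf — visit 33.
Visit 6.
At 6: go right to 23.
  At 23: go left to 22.
    At 22: no left child.
    Visit 22.
    At 22: go right to 16.
      16 is a leaf — visit 16.
  Visit 23.
  At 23: no right child.
Full in-order sequence: 15, 19, 11, 2, 24, 39, 7, 5, 33, 6, 22, 16, 23.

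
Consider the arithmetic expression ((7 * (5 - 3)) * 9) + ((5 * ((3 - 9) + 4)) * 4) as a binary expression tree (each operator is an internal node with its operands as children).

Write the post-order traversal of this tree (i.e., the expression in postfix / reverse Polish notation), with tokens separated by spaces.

7 5 3 - * 9 * 5 3 9 - 4 + * 4 * +

Post-order on an expression tree gives postfix notation: for each operator, emit left operand, right operand, then the operator.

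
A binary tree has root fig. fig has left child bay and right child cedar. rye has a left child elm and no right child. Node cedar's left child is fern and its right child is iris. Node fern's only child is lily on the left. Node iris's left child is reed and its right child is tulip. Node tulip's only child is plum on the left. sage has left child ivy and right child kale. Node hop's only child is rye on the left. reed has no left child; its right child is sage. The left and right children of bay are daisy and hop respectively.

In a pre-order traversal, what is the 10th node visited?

Pre-order visits the node, then its left subtree, then its right subtree.
Visit fig.
At fig: go left to bay.
  Visit bay.
  At bay: go left to daisy.
    daisy is a leaf — visit daisy.
  At bay: go right to hop.
    Visit hop.
    At hop: go left to rye.
      Visit rye.
      At rye: go left to elm.
        elm is a leaf — visit elm.
      At rye: no right child.
    At hop: no right child.
At fig: go right to cedar.
  Visit cedar.
  At cedar: go left to fern.
    Visit fern.
    At fern: go left to lily.
      lily is a leaf — visit lily.
    At fern: no right child.
  At cedar: go right to iris.
    Visit iris.
    At iris: go left to reed.
      Visit reed.
      At reed: no left child.
      At reed: go right to sage.
        Visit sage.
        At sage: go left to ivy.
          ivy is a leaf — visit ivy.
        At sage: go right to kale.
          kale is a leaf — visit kale.
    At iris: go right to tulip.
      Visit tulip.
      At tulip: go left to plum.
        plum is a leaf — visit plum.
      At tulip: no right child.
Full pre-order sequence: fig, bay, daisy, hop, rye, elm, cedar, fern, lily, iris, reed, sage, ivy, kale, tulip, plum.

iris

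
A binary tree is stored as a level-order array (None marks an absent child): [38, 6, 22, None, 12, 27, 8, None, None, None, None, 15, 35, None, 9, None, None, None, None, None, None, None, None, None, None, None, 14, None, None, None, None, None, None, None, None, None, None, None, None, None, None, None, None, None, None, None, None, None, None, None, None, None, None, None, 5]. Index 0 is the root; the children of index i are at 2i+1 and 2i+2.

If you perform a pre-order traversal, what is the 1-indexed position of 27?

Pre-order visits the node, then its left subtree, then its right subtree.
Visit 38.
At 38: go left to 6.
  Visit 6.
  At 6: no left child.
  At 6: go right to 12.
    12 is a leaf — visit 12.
At 38: go right to 22.
  Visit 22.
  At 22: go left to 27.
    Visit 27.
    At 27: go left to 15.
      15 is a leaf — visit 15.
    At 27: go right to 35.
      Visit 35.
      At 35: no left child.
      At 35: go right to 14.
        Visit 14.
        At 14: no left child.
        At 14: go right to 5.
          5 is a leaf — visit 5.
  At 22: go right to 8.
    Visit 8.
    At 8: no left child.
    At 8: go right to 9.
      9 is a leaf — visit 9.
Full pre-order sequence: 38, 6, 12, 22, 27, 15, 35, 14, 5, 8, 9.

5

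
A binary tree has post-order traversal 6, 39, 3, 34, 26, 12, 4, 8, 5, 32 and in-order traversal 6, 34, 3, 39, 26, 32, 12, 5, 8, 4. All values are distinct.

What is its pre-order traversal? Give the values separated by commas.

The last element of post-order is the root; it splits in-order into left and right subtrees.
Root 32: left subtree has 5 nodes {6, 34, 3, 39, 26}, right has 4 {12, 5, 8, 4}.
  Root 26: left subtree has 4 nodes {6, 34, 3, 39}, right has 0 { }.
    Root 34: left subtree has 1 node {6}, right has 2 {3, 39}.
      Root 3: left subtree has 0 nodes { }, right has 1 {39}.
  Root 5: left subtree has 1 node {12}, right has 2 {8, 4}.
    Root 8: left subtree has 0 nodes { }, right has 1 {4}.

32, 26, 34, 6, 3, 39, 5, 12, 8, 4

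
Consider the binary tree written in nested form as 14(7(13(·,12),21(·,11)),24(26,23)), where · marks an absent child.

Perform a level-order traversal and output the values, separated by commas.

Level-order visits nodes level by level from the root, left to right within each level.
Level 0: 14
Level 1: 7, 24
Level 2: 13, 21, 26, 23
Level 3: 12, 11

14, 7, 24, 13, 21, 26, 23, 12, 11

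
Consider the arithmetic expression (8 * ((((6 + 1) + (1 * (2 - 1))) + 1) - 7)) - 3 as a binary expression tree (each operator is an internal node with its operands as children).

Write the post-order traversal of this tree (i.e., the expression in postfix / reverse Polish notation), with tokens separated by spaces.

Post-order on an expression tree gives postfix notation: for each operator, emit left operand, right operand, then the operator.

8 6 1 + 1 2 1 - * + 1 + 7 - * 3 -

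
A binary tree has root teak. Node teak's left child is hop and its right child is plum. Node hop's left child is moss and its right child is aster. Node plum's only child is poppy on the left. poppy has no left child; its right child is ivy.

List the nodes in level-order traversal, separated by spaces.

Level-order visits nodes level by level from the root, left to right within each level.
Level 0: teak
Level 1: hop, plum
Level 2: moss, aster, poppy
Level 3: ivy

teak hop plum moss aster poppy ivy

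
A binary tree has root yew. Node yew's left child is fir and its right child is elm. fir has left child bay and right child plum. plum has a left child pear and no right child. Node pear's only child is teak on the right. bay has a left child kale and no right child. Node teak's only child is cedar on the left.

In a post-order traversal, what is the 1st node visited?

kale

Post-order visits the left subtree, then the right subtree, then the node.
At yew: go left to fir.
  At fir: go left to bay.
    At bay: go left to kale.
      kale is a leaf — visit kale.
    At bay: no right child.
    Visit bay.
  At fir: go right to plum.
    At plum: go left to pear.
      At pear: no left child.
      At pear: go right to teak.
        At teak: go left to cedar.
          cedar is a leaf — visit cedar.
        At teak: no right child.
        Visit teak.
      Visit pear.
    At plum: no right child.
    Visit plum.
  Visit fir.
At yew: go right to elm.
  elm is a leaf — visit elm.
Visit yew.
Full post-order sequence: kale, bay, cedar, teak, pear, plum, fir, elm, yew.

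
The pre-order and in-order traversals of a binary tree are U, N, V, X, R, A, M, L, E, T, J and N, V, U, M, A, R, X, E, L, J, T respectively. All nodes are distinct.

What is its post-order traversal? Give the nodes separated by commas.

The first element of pre-order is the root; it splits in-order into left and right subtrees.
Root U: left subtree has 2 nodes {N, V}, right has 8 {M, A, R, X, E, L, J, T}.
  Root N: left subtree has 0 nodes { }, right has 1 {V}.
  Root X: left subtree has 3 nodes {M, A, R}, right has 4 {E, L, J, T}.
    Root R: left subtree has 2 nodes {M, A}, right has 0 { }.
      Root A: left subtree has 1 node {M}, right has 0 { }.
    Root L: left subtree has 1 node {E}, right has 2 {J, T}.
      Root T: left subtree has 1 node {J}, right has 0 { }.

V, N, M, A, R, E, J, T, L, X, U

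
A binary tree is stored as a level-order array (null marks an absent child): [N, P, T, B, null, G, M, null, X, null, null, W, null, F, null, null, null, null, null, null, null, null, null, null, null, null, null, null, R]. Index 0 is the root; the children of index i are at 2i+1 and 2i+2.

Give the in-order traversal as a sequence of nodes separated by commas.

In-order visits the left subtree, then the node, then the right subtree.
At N: go left to P.
  At P: go left to B.
    At B: no left child.
    Visit B.
    At B: go right to X.
      X is a leaf — visit X.
  Visit P.
  At P: no right child.
Visit N.
At N: go right to T.
  At T: go left to G.
    At G: go left to W.
      W is a leaf — visit W.
    Visit G.
    At G: no right child.
  Visit T.
  At T: go right to M.
    At M: go left to F.
      At F: no left child.
      Visit F.
      At F: go right to R.
        R is a leaf — visit R.
    Visit M.
    At M: no right child.

B, X, P, N, W, G, T, F, R, M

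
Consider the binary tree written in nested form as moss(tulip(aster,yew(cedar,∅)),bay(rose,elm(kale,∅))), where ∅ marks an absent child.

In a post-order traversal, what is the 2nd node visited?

Post-order visits the left subtree, then the right subtree, then the node.
At moss: go left to tulip.
  At tulip: go left to aster.
    aster is a leaf — visit aster.
  At tulip: go right to yew.
    At yew: go left to cedar.
      cedar is a leaf — visit cedar.
    At yew: no right child.
    Visit yew.
  Visit tulip.
At moss: go right to bay.
  At bay: go left to rose.
    rose is a leaf — visit rose.
  At bay: go right to elm.
    At elm: go left to kale.
      kale is a leaf — visit kale.
    At elm: no right child.
    Visit elm.
  Visit bay.
Visit moss.
Full post-order sequence: aster, cedar, yew, tulip, rose, kale, elm, bay, moss.

cedar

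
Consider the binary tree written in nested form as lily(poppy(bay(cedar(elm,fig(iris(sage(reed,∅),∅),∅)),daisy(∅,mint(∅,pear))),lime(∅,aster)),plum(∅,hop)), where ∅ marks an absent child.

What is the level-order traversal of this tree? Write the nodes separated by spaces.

lily poppy plum bay lime hop cedar daisy aster elm fig mint iris pear sage reed

Level-order visits nodes level by level from the root, left to right within each level.
Level 0: lily
Level 1: poppy, plum
Level 2: bay, lime, hop
Level 3: cedar, daisy, aster
Level 4: elm, fig, mint
Level 5: iris, pear
Level 6: sage
Level 7: reed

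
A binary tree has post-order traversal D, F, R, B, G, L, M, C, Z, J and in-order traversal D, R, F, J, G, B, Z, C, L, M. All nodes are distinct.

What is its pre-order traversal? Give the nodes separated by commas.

J, R, D, F, Z, G, B, C, M, L

The last element of post-order is the root; it splits in-order into left and right subtrees.
Root J: left subtree has 3 nodes {D, R, F}, right has 6 {G, B, Z, C, L, M}.
  Root R: left subtree has 1 node {D}, right has 1 {F}.
  Root Z: left subtree has 2 nodes {G, B}, right has 3 {C, L, M}.
    Root G: left subtree has 0 nodes { }, right has 1 {B}.
    Root C: left subtree has 0 nodes { }, right has 2 {L, M}.
      Root M: left subtree has 1 node {L}, right has 0 { }.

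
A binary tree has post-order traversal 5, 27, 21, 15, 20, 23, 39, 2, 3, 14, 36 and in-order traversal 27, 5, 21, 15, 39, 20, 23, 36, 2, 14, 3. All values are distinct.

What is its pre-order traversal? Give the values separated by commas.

The last element of post-order is the root; it splits in-order into left and right subtrees.
Root 36: left subtree has 7 nodes {27, 5, 21, 15, 39, 20, 23}, right has 3 {2, 14, 3}.
  Root 39: left subtree has 4 nodes {27, 5, 21, 15}, right has 2 {20, 23}.
    Root 15: left subtree has 3 nodes {27, 5, 21}, right has 0 { }.
      Root 21: left subtree has 2 nodes {27, 5}, right has 0 { }.
        Root 27: left subtree has 0 nodes { }, right has 1 {5}.
    Root 23: left subtree has 1 node {20}, right has 0 { }.
  Root 14: left subtree has 1 node {2}, right has 1 {3}.

36, 39, 15, 21, 27, 5, 23, 20, 14, 2, 3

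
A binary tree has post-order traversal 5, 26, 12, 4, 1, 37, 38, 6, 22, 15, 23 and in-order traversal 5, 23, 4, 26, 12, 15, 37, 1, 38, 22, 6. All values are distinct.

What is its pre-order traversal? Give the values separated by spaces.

The last element of post-order is the root; it splits in-order into left and right subtrees.
Root 23: left subtree has 1 node {5}, right has 9 {4, 26, 12, 15, 37, 1, 38, 22, 6}.
  Root 15: left subtree has 3 nodes {4, 26, 12}, right has 5 {37, 1, 38, 22, 6}.
    Root 4: left subtree has 0 nodes { }, right has 2 {26, 12}.
      Root 12: left subtree has 1 node {26}, right has 0 { }.
    Root 22: left subtree has 3 nodes {37, 1, 38}, right has 1 {6}.
      Root 38: left subtree has 2 nodes {37, 1}, right has 0 { }.
        Root 37: left subtree has 0 nodes { }, right has 1 {1}.

23 5 15 4 12 26 22 38 37 1 6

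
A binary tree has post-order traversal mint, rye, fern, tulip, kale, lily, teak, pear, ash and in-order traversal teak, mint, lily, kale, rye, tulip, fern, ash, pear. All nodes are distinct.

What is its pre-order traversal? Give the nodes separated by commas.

ash, teak, lily, mint, kale, tulip, rye, fern, pear

The last element of post-order is the root; it splits in-order into left and right subtrees.
Root ash: left subtree has 7 nodes {teak, mint, lily, kale, rye, tulip, fern}, right has 1 {pear}.
  Root teak: left subtree has 0 nodes { }, right has 6 {mint, lily, kale, rye, tulip, fern}.
    Root lily: left subtree has 1 node {mint}, right has 4 {kale, rye, tulip, fern}.
      Root kale: left subtree has 0 nodes { }, right has 3 {rye, tulip, fern}.
        Root tulip: left subtree has 1 node {rye}, right has 1 {fern}.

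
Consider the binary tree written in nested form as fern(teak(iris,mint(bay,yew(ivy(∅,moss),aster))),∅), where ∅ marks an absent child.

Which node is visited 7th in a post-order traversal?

mint

Post-order visits the left subtree, then the right subtree, then the node.
At fern: go left to teak.
  At teak: go left to iris.
    iris is a leaf — visit iris.
  At teak: go right to mint.
    At mint: go left to bay.
      bay is a leaf — visit bay.
    At mint: go right to yew.
      At yew: go left to ivy.
        At ivy: no left child.
        At ivy: go right to moss.
          moss is a leaf — visit moss.
        Visit ivy.
      At yew: go right to aster.
        aster is a leaf — visit aster.
      Visit yew.
    Visit mint.
  Visit teak.
At fern: no right child.
Visit fern.
Full post-order sequence: iris, bay, moss, ivy, aster, yew, mint, teak, fern.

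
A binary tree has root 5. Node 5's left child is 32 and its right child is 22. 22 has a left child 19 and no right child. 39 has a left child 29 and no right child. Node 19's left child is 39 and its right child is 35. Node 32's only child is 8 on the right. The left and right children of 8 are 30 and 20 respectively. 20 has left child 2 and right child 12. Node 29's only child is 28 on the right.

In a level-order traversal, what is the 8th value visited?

39

Level-order visits nodes level by level from the root, left to right within each level.
Level 0: 5
Level 1: 32, 22
Level 2: 8, 19
Level 3: 30, 20, 39, 35
Level 4: 2, 12, 29
Level 5: 28
Full level-order sequence: 5, 32, 22, 8, 19, 30, 20, 39, 35, 2, 12, 29, 28.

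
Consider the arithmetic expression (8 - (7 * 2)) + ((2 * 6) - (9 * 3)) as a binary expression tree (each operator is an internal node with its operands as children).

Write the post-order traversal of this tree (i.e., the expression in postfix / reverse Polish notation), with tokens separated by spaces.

8 7 2 * - 2 6 * 9 3 * - +

Post-order on an expression tree gives postfix notation: for each operator, emit left operand, right operand, then the operator.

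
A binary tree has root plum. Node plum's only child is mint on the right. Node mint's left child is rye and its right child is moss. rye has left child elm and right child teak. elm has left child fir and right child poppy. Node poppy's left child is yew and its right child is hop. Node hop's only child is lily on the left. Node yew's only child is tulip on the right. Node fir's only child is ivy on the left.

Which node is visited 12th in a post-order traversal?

Post-order visits the left subtree, then the right subtree, then the node.
At plum: no left child.
At plum: go right to mint.
  At mint: go left to rye.
    At rye: go left to elm.
      At elm: go left to fir.
        At fir: go left to ivy.
          ivy is a leaf — visit ivy.
        At fir: no right child.
        Visit fir.
      At elm: go right to poppy.
        At poppy: go left to yew.
          At yew: no left child.
          At yew: go right to tulip.
            tulip is a leaf — visit tulip.
          Visit yew.
        At poppy: go right to hop.
          At hop: go left to lily.
            lily is a leaf — visit lily.
          At hop: no right child.
          Visit hop.
        Visit poppy.
      Visit elm.
    At rye: go right to teak.
      teak is a leaf — visit teak.
    Visit rye.
  At mint: go right to moss.
    moss is a leaf — visit moss.
  Visit mint.
Visit plum.
Full post-order sequence: ivy, fir, tulip, yew, lily, hop, poppy, elm, teak, rye, moss, mint, plum.

mint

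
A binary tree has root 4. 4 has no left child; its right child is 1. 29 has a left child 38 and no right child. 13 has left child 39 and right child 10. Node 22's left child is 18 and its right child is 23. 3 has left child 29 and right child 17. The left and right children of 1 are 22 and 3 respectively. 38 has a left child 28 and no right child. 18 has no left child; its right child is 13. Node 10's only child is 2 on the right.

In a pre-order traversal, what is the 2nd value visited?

1

Pre-order visits the node, then its left subtree, then its right subtree.
Visit 4.
At 4: no left child.
At 4: go right to 1.
  Visit 1.
  At 1: go left to 22.
    Visit 22.
    At 22: go left to 18.
      Visit 18.
      At 18: no left child.
      At 18: go right to 13.
        Visit 13.
        At 13: go left to 39.
          39 is a leaf — visit 39.
        At 13: go right to 10.
          Visit 10.
          At 10: no left child.
          At 10: go right to 2.
            2 is a leaf — visit 2.
    At 22: go right to 23.
      23 is a leaf — visit 23.
  At 1: go right to 3.
    Visit 3.
    At 3: go left to 29.
      Visit 29.
      At 29: go left to 38.
        Visit 38.
        At 38: go left to 28.
          28 is a leaf — visit 28.
        At 38: no right child.
      At 29: no right child.
    At 3: go right to 17.
      17 is a leaf — visit 17.
Full pre-order sequence: 4, 1, 22, 18, 13, 39, 10, 2, 23, 3, 29, 38, 28, 17.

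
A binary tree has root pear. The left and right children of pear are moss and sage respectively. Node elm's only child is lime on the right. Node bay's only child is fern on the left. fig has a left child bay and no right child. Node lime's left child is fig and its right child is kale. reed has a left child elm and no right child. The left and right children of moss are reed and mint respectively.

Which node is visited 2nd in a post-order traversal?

bay

Post-order visits the left subtree, then the right subtree, then the node.
At pear: go left to moss.
  At moss: go left to reed.
    At reed: go left to elm.
      At elm: no left child.
      At elm: go right to lime.
        At lime: go left to fig.
          At fig: go left to bay.
            At bay: go left to fern.
              fern is a leaf — visit fern.
            At bay: no right child.
            Visit bay.
          At fig: no right child.
          Visit fig.
        At lime: go right to kale.
          kale is a leaf — visit kale.
        Visit lime.
      Visit elm.
    At reed: no right child.
    Visit reed.
  At moss: go right to mint.
    mint is a leaf — visit mint.
  Visit moss.
At pear: go right to sage.
  sage is a leaf — visit sage.
Visit pear.
Full post-order sequence: fern, bay, fig, kale, lime, elm, reed, mint, moss, sage, pear.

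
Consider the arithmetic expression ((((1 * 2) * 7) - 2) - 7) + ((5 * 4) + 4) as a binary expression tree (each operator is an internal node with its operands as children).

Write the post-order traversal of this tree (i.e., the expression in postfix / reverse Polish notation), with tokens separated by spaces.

1 2 * 7 * 2 - 7 - 5 4 * 4 + +

Post-order on an expression tree gives postfix notation: for each operator, emit left operand, right operand, then the operator.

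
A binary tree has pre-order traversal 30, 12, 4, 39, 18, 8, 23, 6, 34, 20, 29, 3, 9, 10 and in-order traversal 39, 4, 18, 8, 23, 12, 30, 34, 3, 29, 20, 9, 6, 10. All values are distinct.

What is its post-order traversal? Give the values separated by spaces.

39 23 8 18 4 12 3 29 9 20 34 10 6 30

The first element of pre-order is the root; it splits in-order into left and right subtrees.
Root 30: left subtree has 6 nodes {39, 4, 18, 8, 23, 12}, right has 7 {34, 3, 29, 20, 9, 6, 10}.
  Root 12: left subtree has 5 nodes {39, 4, 18, 8, 23}, right has 0 { }.
    Root 4: left subtree has 1 node {39}, right has 3 {18, 8, 23}.
      Root 18: left subtree has 0 nodes { }, right has 2 {8, 23}.
        Root 8: left subtree has 0 nodes { }, right has 1 {23}.
  Root 6: left subtree has 5 nodes {34, 3, 29, 20, 9}, right has 1 {10}.
    Root 34: left subtree has 0 nodes { }, right has 4 {3, 29, 20, 9}.
      Root 20: left subtree has 2 nodes {3, 29}, right has 1 {9}.
        Root 29: left subtree has 1 node {3}, right has 0 { }.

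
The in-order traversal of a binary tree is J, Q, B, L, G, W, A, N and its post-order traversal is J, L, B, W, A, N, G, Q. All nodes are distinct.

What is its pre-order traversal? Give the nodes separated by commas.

The last element of post-order is the root; it splits in-order into left and right subtrees.
Root Q: left subtree has 1 node {J}, right has 6 {B, L, G, W, A, N}.
  Root G: left subtree has 2 nodes {B, L}, right has 3 {W, A, N}.
    Root B: left subtree has 0 nodes { }, right has 1 {L}.
    Root N: left subtree has 2 nodes {W, A}, right has 0 { }.
      Root A: left subtree has 1 node {W}, right has 0 { }.

Q, J, G, B, L, N, A, W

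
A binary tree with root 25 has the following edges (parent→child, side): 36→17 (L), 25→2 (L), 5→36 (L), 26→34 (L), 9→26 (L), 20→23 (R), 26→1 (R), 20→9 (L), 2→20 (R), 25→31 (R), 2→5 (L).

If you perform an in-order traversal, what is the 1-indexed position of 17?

1

In-order visits the left subtree, then the node, then the right subtree.
At 25: go left to 2.
  At 2: go left to 5.
    At 5: go left to 36.
      At 36: go left to 17.
        17 is a leaf — visit 17.
      Visit 36.
      At 36: no right child.
    Visit 5.
    At 5: no right child.
  Visit 2.
  At 2: go right to 20.
    At 20: go left to 9.
      At 9: go left to 26.
        At 26: go left to 34.
          34 is a leaf — visit 34.
        Visit 26.
        At 26: go right to 1.
          1 is a leaf — visit 1.
      Visit 9.
      At 9: no right child.
    Visit 20.
    At 20: go right to 23.
      23 is a leaf — visit 23.
Visit 25.
At 25: go right to 31.
  31 is a leaf — visit 31.
Full in-order sequence: 17, 36, 5, 2, 34, 26, 1, 9, 20, 23, 25, 31.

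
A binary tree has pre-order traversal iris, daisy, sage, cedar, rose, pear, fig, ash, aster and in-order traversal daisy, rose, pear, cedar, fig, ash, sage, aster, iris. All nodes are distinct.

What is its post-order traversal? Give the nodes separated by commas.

The first element of pre-order is the root; it splits in-order into left and right subtrees.
Root iris: left subtree has 8 nodes {daisy, rose, pear, cedar, fig, ash, sage, aster}, right has 0 { }.
  Root daisy: left subtree has 0 nodes { }, right has 7 {rose, pear, cedar, fig, ash, sage, aster}.
    Root sage: left subtree has 5 nodes {rose, pear, cedar, fig, ash}, right has 1 {aster}.
      Root cedar: left subtree has 2 nodes {rose, pear}, right has 2 {fig, ash}.
        Root rose: left subtree has 0 nodes { }, right has 1 {pear}.
        Root fig: left subtree has 0 nodes { }, right has 1 {ash}.

pear, rose, ash, fig, cedar, aster, sage, daisy, iris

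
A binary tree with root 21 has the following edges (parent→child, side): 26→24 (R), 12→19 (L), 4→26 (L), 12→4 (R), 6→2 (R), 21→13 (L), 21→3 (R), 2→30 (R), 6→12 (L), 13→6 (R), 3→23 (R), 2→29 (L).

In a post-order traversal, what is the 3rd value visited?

26

Post-order visits the left subtree, then the right subtree, then the node.
At 21: go left to 13.
  At 13: no left child.
  At 13: go right to 6.
    At 6: go left to 12.
      At 12: go left to 19.
        19 is a leaf — visit 19.
      At 12: go right to 4.
        At 4: go left to 26.
          At 26: no left child.
          At 26: go right to 24.
            24 is a leaf — visit 24.
          Visit 26.
        At 4: no right child.
        Visit 4.
      Visit 12.
    At 6: go right to 2.
      At 2: go left to 29.
        29 is a leaf — visit 29.
      At 2: go right to 30.
        30 is a leaf — visit 30.
      Visit 2.
    Visit 6.
  Visit 13.
At 21: go right to 3.
  At 3: no left child.
  At 3: go right to 23.
    23 is a leaf — visit 23.
  Visit 3.
Visit 21.
Full post-order sequence: 19, 24, 26, 4, 12, 29, 30, 2, 6, 13, 23, 3, 21.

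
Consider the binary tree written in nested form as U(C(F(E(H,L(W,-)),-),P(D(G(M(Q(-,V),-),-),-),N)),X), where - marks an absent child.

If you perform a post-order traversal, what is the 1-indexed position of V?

6

Post-order visits the left subtree, then the right subtree, then the node.
At U: go left to C.
  At C: go left to F.
    At F: go left to E.
      At E: go left to H.
        H is a leaf — visit H.
      At E: go right to L.
        At L: go left to W.
          W is a leaf — visit W.
        At L: no right child.
        Visit L.
      Visit E.
    At F: no right child.
    Visit F.
  At C: go right to P.
    At P: go left to D.
      At D: go left to G.
        At G: go left to M.
          At M: go left to Q.
            At Q: no left child.
            At Q: go right to V.
              V is a leaf — visit V.
            Visit Q.
          At M: no right child.
          Visit M.
        At G: no right child.
        Visit G.
      At D: no right child.
      Visit D.
    At P: go right to N.
      N is a leaf — visit N.
    Visit P.
  Visit C.
At U: go right to X.
  X is a leaf — visit X.
Visit U.
Full post-order sequence: H, W, L, E, F, V, Q, M, G, D, N, P, C, X, U.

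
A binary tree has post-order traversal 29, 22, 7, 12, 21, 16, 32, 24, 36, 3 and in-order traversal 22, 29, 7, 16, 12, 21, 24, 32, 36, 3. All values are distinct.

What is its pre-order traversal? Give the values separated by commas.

The last element of post-order is the root; it splits in-order into left and right subtrees.
Root 3: left subtree has 9 nodes {22, 29, 7, 16, 12, 21, 24, 32, 36}, right has 0 { }.
  Root 36: left subtree has 8 nodes {22, 29, 7, 16, 12, 21, 24, 32}, right has 0 { }.
    Root 24: left subtree has 6 nodes {22, 29, 7, 16, 12, 21}, right has 1 {32}.
      Root 16: left subtree has 3 nodes {22, 29, 7}, right has 2 {12, 21}.
        Root 7: left subtree has 2 nodes {22, 29}, right has 0 { }.
          Root 22: left subtree has 0 nodes { }, right has 1 {29}.
        Root 21: left subtree has 1 node {12}, right has 0 { }.

3, 36, 24, 16, 7, 22, 29, 21, 12, 32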